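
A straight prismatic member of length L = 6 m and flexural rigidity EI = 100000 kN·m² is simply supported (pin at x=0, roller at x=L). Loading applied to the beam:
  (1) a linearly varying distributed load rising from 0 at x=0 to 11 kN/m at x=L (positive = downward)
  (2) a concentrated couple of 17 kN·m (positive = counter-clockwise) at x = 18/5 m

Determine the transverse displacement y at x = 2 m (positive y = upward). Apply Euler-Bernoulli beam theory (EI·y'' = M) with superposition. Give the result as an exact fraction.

Load 1 — triangular load w₀=11 kN/m (0→w₀ over full span):
  y_1 = -w₀x(7L⁴-10L²x²+3x⁴)/(360LEI) = -11·2·(7·6⁴-10·6²·2²+3·2⁴)/(360·6·100000) = -22/28125 m
Load 2 — applied couple M₀=17 kN·m at a=18/5 m (b=L-a=12/5):
  y_2 = (M₀x³/(6L)+C₁x)/EI  [x≤a] with C₁=M₀(3b²-L²)/(6L)=-221/25 = (17·2³/(6·6)+(-221/25)·2)/100000 = -391/2812500 m
Superposition: y = Σ y_i = -2591/2812500 m ≈ -0.000921 m

y(2) = -2591/2812500 m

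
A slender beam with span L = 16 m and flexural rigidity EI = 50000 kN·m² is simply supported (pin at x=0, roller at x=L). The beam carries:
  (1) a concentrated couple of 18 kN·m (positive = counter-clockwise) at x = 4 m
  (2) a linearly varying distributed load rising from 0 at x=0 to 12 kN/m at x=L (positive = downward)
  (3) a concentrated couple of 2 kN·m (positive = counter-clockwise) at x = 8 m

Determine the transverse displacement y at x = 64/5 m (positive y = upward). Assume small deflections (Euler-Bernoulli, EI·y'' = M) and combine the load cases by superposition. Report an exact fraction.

y(64/5) = -3001777/48828125 m

Load 1 — applied couple M₀=18 kN·m at a=4 m (b=L-a=12):
  y_1 = (M₀x³/(6L)-M₀(x-a)²/2+C₁x)/EI  [x>a] with C₁=M₀(3b²-L²)/(6L)=33 = (18·(64/5)³/(6·16)-18·((64/5)-4)²/2+33·(64/5))/50000 = 927/390625 m
Load 2 — triangular load w₀=12 kN/m (0→w₀ over full span):
  y_2 = -w₀x(7L⁴-10L²x²+3x⁴)/(360LEI) = -12·(64/5)·(7·16⁴-10·16²·(64/5)²+3·(64/5)⁴)/(360·16·50000) = -3121152/48828125 m
Load 3 — applied couple M₀=2 kN·m at a=8 m (b=L-a=8):
  y_3 = (M₀x³/(6L)-M₀(x-a)²/2+C₁x)/EI  [x>a] with C₁=M₀(3b²-L²)/(6L)=-4/3 = (2·(64/5)³/(6·16)-2·((64/5)-8)²/2+(-4/3)·(64/5))/50000 = 28/390625 m
Superposition: y = Σ y_i = -3001777/48828125 m ≈ -0.061476 m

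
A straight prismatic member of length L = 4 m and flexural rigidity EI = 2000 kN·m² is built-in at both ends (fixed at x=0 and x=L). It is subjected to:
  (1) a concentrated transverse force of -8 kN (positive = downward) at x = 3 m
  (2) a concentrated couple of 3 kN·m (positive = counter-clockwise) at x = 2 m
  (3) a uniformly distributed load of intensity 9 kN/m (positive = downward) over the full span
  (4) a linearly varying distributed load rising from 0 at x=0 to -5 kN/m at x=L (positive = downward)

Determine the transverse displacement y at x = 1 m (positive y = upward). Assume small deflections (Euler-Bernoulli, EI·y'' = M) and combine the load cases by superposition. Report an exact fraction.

Load 1 — point force P=-8 kN at a=3 m (b=L-a=1):
  y_1 = -Pb²x²(3aL-(3a+b)x)/(6L³EI)  [x≤a] = -(-8)·1²·1²·(3·3·4-(3·3+1)·1)/(6·4³·2000) = 13/48000 m
Load 2 — applied couple M₀=3 kN·m at a=2 m (b=L-a=2):
  y_2 = (R_Ax³/6 - M_Ax²/2)/EI  [x≤a] with R_A=9/8, M_A=3/4 = ((9/8)·1³/6 - (3/4)·1²/2)/2000 = -3/32000 m
Load 3 — uniform load w=9 kN/m over full span:
  y_3 = -wx²(L-x)²/(24EI) = -9·1²·(4-1)²/(24·2000) = -27/16000 m
Load 4 — triangular load w₀=-5 kN/m (0→w₀ over full span):
  y_4 = -w₀x²(L-x)²(x+2L)/(120LEI) = -(-5)·1²·(4-1)²·(1+2·4)/(120·4·2000) = 27/64000 m
Superposition: y = Σ y_i = -209/192000 m ≈ -0.001089 m

y(1) = -209/192000 m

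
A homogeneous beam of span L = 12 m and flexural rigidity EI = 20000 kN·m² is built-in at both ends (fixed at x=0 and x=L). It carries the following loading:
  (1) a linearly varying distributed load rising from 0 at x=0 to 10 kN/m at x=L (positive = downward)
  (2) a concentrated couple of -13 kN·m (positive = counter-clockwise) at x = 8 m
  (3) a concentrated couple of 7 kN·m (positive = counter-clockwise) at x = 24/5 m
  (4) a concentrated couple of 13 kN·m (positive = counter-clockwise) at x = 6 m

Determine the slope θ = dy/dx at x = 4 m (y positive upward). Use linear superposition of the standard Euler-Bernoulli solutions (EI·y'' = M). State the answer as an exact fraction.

Load 1 — triangular load w₀=10 kN/m (0→w₀ over full span):
  θ_1 = -w₀(2x(L-x)(L-2x)(x+2L)+x²(L-x)²)/(120LEI) = -10·(2·4·(12-4)·(12-2·4)·(4+2·12)+4²·(12-4)²)/(120·12·20000) = -16/5625 rad
Load 2 — applied couple M₀=-13 kN·m at a=8 m (b=L-a=4):
  θ_2 = (R_Ax²/2 - M_Ax)/EI  [x≤a] with R_A=-13/9, M_A=-13/3 = ((-13/9)·4²/2 - (-13/3)·4)/20000 = 13/45000 rad
Load 3 — applied couple M₀=7 kN·m at a=24/5 m (b=L-a=36/5):
  θ_3 = (R_Ax²/2 - M_Ax)/EI  [x≤a] with R_A=21/25, M_A=21/25 = ((21/25)·4²/2 - (21/25)·4)/20000 = 21/125000 rad
Load 4 — applied couple M₀=13 kN·m at a=6 m (b=L-a=6):
  θ_4 = (R_Ax²/2 - M_Ax)/EI  [x≤a] with R_A=13/8, M_A=13/4 = ((13/8)·4²/2 - (13/4)·4)/20000 = 0 rad
Superposition: θ = Σ θ_i = -1343/562500 rad ≈ -0.002388 rad

θ(4) = -1343/562500 rad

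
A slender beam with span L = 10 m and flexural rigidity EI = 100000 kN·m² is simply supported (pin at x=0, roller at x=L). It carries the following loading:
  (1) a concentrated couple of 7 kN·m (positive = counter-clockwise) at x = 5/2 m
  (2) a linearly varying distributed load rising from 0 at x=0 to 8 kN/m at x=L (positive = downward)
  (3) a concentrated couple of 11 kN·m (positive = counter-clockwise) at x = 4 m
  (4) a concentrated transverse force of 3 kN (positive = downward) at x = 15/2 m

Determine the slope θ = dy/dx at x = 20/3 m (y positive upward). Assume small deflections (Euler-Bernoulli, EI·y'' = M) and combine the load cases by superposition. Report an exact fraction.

Load 1 — applied couple M₀=7 kN·m at a=5/2 m (b=L-a=15/2):
  θ_1 = (M₀x²/(2L)-M₀(x-a)+C₁)/EI  [x>a] with C₁=M₀(3b²-L²)/(6L)=385/48 = (7·(20/3)²/(2·10)-7·((20/3)-(5/2))+(385/48))/100000 = -161/2880000 rad
Load 2 — triangular load w₀=8 kN/m (0→w₀ over full span):
  θ_2 = -w₀(7L⁴-30L²x²+15x⁴)/(360LEI) = -8·(7·10⁴-30·10²·(20/3)²+15·(20/3)⁴)/(360·10·100000) = 91/121500 rad
Load 3 — applied couple M₀=11 kN·m at a=4 m (b=L-a=6):
  θ_3 = (M₀x²/(2L)-M₀(x-a)+C₁)/EI  [x>a] with C₁=M₀(3b²-L²)/(6L)=22/15 = (11·(20/3)²/(2·10)-11·((20/3)-4)+(22/15))/100000 = -77/2250000 rad
Load 4 — point force P=3 kN at a=15/2 m (b=L-a=5/2):
  θ_4 = -Pb(L²-b²-3x²)/(6LEI)  [x≤a] = -3·(5/2)·(10²-(5/2)²-3·(20/3)²)/(6·10·100000) = 19/384000 rad
Superposition: θ = Σ θ_i = 2753969/3888000000 rad ≈ 0.000708 rad

θ(20/3) = 2753969/3888000000 rad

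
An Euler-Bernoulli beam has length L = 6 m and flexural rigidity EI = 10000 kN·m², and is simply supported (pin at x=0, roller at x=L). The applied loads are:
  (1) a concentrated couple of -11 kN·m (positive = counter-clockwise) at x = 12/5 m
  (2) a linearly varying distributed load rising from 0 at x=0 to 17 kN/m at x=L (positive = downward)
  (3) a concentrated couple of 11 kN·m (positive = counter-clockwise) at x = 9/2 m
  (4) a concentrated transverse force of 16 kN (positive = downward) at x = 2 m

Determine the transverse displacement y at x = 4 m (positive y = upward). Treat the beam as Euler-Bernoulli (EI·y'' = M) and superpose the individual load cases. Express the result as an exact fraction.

y(4) = -183071/9000000 m

Load 1 — applied couple M₀=-11 kN·m at a=12/5 m (b=L-a=18/5):
  y_1 = (M₀x³/(6L)-M₀(x-a)²/2+C₁x)/EI  [x>a] with C₁=M₀(3b²-L²)/(6L)=-22/25 = ((-11)·4³/(6·6)-(-11)·(4-(12/5))²/2+(-22/25)·4)/10000 = -253/281250 m
Load 2 — triangular load w₀=17 kN/m (0→w₀ over full span):
  y_2 = -w₀x(7L⁴-10L²x²+3x⁴)/(360LEI) = -17·4·(7·6⁴-10·6²·4²+3·4⁴)/(360·6·10000) = -289/22500 m
Load 3 — applied couple M₀=11 kN·m at a=9/2 m (b=L-a=3/2):
  y_3 = (M₀x³/(6L)+C₁x)/EI  [x≤a] with C₁=M₀(3b²-L²)/(6L)=-143/16 = (11·4³/(6·6)+(-143/16)·4)/10000 = -583/360000 m
Load 4 — point force P=16 kN at a=2 m (b=L-a=4):
  y_4 = -Pa(L-x)(2Lx-a²-x²)/(6LEI)  [x>a] = -16·2·(6-4)·(2·6·4-2²-4²)/(6·6·10000) = -28/5625 m
Superposition: y = Σ y_i = -183071/9000000 m ≈ -0.020341 m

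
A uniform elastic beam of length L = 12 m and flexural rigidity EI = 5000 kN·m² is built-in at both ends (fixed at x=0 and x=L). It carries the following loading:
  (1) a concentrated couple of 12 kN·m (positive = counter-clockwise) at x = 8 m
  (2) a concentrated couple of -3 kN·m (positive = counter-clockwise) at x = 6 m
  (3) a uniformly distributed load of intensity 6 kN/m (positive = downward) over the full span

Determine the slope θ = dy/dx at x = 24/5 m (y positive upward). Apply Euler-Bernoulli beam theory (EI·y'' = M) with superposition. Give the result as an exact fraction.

Load 1 — applied couple M₀=12 kN·m at a=8 m (b=L-a=4):
  θ_1 = (R_Ax²/2 - M_Ax)/EI  [x≤a] with R_A=4/3, M_A=4 = ((4/3)·(24/5)²/2 - 4·(24/5))/5000 = -12/15625 rad
Load 2 — applied couple M₀=-3 kN·m at a=6 m (b=L-a=6):
  θ_2 = (R_Ax²/2 - M_Ax)/EI  [x≤a] with R_A=-3/8, M_A=-3/4 = ((-3/8)·(24/5)²/2 - (-3/4)·(24/5))/5000 = -9/62500 rad
Load 3 — uniform load w=6 kN/m over full span:
  θ_3 = -wx(L-x)(L-2x)/(12EI) = -6·(24/5)·(12-(24/5))·(12-2·(24/5))/(12·5000) = -648/78125 rad
Superposition: θ = Σ θ_i = -2877/312500 rad ≈ -0.009206 rad

θ(24/5) = -2877/312500 rad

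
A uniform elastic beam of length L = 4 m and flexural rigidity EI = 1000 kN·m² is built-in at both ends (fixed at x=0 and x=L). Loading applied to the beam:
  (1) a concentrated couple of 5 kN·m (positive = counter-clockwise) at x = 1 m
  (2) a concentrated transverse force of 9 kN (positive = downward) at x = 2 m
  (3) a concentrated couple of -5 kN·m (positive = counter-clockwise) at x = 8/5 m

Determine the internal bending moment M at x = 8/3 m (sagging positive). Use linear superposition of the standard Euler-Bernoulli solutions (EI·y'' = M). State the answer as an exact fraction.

Load 1 — applied couple M₀=5 kN·m at a=1 m (b=L-a=3):
  M_1 = R_Ax - M_A - M₀  [x>a] with R_A=45/32, M_A=-15/16 = (45/32)·(8/3) - (-15/16) - 5 = -5/16 kN·m
Load 2 — point force P=9 kN at a=2 m (b=L-a=2):
  M_2 = Pa²(a+3b)(L-x)/L³ - Pa²b/L²  [x>a] = 9·2²·(2+3·2)·(4-(8/3))/4³ - 9·2²·2/4² = 3/2 kN·m
Load 3 — applied couple M₀=-5 kN·m at a=8/5 m (b=L-a=12/5):
  M_3 = R_Ax - M_A - M₀  [x>a] with R_A=-9/5, M_A=-3/5 = (-9/5)·(8/3) - (-3/5) - (-5) = 4/5 kN·m
Superposition: M = Σ M_i = 159/80 kN·m ≈ 1.987500 kN·m

M(8/3) = 159/80 kN·m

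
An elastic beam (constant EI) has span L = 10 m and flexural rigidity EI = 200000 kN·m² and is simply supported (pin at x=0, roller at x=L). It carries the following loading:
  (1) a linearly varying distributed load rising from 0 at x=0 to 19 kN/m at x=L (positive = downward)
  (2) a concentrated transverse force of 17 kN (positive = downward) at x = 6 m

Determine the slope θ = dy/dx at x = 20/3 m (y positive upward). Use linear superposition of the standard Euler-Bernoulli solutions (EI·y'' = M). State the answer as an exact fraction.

Load 1 — triangular load w₀=19 kN/m (0→w₀ over full span):
  θ_1 = -w₀(7L⁴-30L²x²+15x⁴)/(360LEI) = -19·(7·10⁴-30·10²·(20/3)²+15·(20/3)⁴)/(360·10·200000) = 1729/1944000 rad
Load 2 — point force P=17 kN at a=6 m (b=L-a=4):
  θ_2 = -Pa(2L²-6Lx+3x²+a²)/(6LEI)  [x>a] = -17·6·(2·10²-6·10·(20/3)+3·(20/3)²+6²)/(6·10·200000) = 391/1500000 rad
Superposition: θ = Σ θ_i = 279467/243000000 rad ≈ 0.001150 rad

θ(20/3) = 279467/243000000 rad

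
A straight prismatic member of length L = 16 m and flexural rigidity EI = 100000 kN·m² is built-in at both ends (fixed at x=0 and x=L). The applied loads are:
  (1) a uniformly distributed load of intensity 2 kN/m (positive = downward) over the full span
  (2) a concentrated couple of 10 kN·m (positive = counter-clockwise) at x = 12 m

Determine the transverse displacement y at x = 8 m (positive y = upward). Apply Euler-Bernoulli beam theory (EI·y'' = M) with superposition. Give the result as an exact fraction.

Load 1 — uniform load w=2 kN/m over full span:
  y_1 = -wx²(L-x)²/(24EI) = -2·8²·(16-8)²/(24·100000) = -32/9375 m
Load 2 — applied couple M₀=10 kN·m at a=12 m (b=L-a=4):
  y_2 = (R_Ax³/6 - M_Ax²/2)/EI  [x≤a] with R_A=45/64, M_A=25/8 = ((45/64)·8³/6 - (25/8)·8²/2)/100000 = -1/2500 m
Superposition: y = Σ y_i = -143/37500 m ≈ -0.003813 m

y(8) = -143/37500 m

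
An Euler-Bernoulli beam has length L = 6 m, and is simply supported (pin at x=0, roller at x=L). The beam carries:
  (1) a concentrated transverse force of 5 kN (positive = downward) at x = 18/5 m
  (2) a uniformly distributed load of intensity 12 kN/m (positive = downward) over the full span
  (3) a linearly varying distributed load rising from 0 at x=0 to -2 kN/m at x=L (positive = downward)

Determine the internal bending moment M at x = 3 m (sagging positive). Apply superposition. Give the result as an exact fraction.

Load 1 — point force P=5 kN at a=18/5 m (b=L-a=12/5):
  M_1 = Pbx/L  [x≤a] = 5·(12/5)·3/6 = 6 kN·m
Load 2 — uniform load w=12 kN/m over full span:
  M_2 = wx(L-x)/2 = 12·3·(6-3)/2 = 54 kN·m
Load 3 — triangular load w₀=-2 kN/m (0→w₀ over full span):
  M_3 = w₀Lx/6 - w₀x³/(6L) = (-2)·6·3/6 - (-2)·3³/(6·6) = -9/2 kN·m
Superposition: M = Σ M_i = 111/2 kN·m ≈ 55.500000 kN·m

M(3) = 111/2 kN·m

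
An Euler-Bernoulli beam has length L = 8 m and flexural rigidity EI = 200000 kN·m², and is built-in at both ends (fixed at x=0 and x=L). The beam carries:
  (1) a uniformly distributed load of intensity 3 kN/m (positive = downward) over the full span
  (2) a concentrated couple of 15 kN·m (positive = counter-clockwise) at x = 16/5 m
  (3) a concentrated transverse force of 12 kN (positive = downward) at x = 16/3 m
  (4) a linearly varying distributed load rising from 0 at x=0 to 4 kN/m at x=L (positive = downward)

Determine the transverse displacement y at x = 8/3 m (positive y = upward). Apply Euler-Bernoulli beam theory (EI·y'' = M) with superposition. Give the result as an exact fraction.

Load 1 — uniform load w=3 kN/m over full span:
  y_1 = -wx²(L-x)²/(24EI) = -3·(8/3)²·(8-(8/3))²/(24·200000) = -32/253125 m
Load 2 — applied couple M₀=15 kN·m at a=16/5 m (b=L-a=24/5):
  y_2 = (R_Ax³/6 - M_Ax²/2)/EI  [x≤a] with R_A=27/10, M_A=9/5 = ((27/10)·(8/3)³/6 - (9/5)·(8/3)²/2)/200000 = 1/93750 m
Load 3 — point force P=12 kN at a=16/3 m (b=L-a=8/3):
  y_3 = -Pb²x²(3aL-(3a+b)x)/(6L³EI)  [x≤a] = -12·(8/3)²·(8/3)²·(3·(16/3)·8-(3·(16/3)+(8/3))·(8/3))/(6·8³·200000) = -176/2278125 m
Load 4 — triangular load w₀=4 kN/m (0→w₀ over full span):
  y_4 = -w₀x²(L-x)²(x+2L)/(120LEI) = -4·(8/3)²·(8-(8/3))²·((8/3)+2·8)/(120·8·200000) = -896/11390625 m
Superposition: y = Σ y_i = -2063/7593750 m ≈ -0.000272 m

y(8/3) = -2063/7593750 m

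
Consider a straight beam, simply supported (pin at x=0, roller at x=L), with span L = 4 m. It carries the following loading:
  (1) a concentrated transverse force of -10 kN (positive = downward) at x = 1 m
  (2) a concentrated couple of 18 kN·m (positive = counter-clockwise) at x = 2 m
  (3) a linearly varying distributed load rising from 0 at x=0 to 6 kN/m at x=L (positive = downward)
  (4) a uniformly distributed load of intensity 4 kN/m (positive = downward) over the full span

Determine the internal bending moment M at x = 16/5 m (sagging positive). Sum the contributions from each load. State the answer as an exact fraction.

Load 1 — point force P=-10 kN at a=1 m (b=L-a=3):
  M_1 = Pa(L-x)/L  [x>a] = (-10)·1·(4-(16/5))/4 = -2 kN·m
Load 2 — applied couple M₀=18 kN·m at a=2 m (b=L-a=2):
  M_2 = M₀x/L - M₀  [x>a] = 18·(16/5)/4 - 18 = -18/5 kN·m
Load 3 — triangular load w₀=6 kN/m (0→w₀ over full span):
  M_3 = w₀Lx/6 - w₀x³/(6L) = 6·4·(16/5)/6 - 6·(16/5)³/(6·4) = 576/125 kN·m
Load 4 — uniform load w=4 kN/m over full span:
  M_4 = wx(L-x)/2 = 4·(16/5)·(4-(16/5))/2 = 128/25 kN·m
Superposition: M = Σ M_i = 516/125 kN·m ≈ 4.128000 kN·m

M(16/5) = 516/125 kN·m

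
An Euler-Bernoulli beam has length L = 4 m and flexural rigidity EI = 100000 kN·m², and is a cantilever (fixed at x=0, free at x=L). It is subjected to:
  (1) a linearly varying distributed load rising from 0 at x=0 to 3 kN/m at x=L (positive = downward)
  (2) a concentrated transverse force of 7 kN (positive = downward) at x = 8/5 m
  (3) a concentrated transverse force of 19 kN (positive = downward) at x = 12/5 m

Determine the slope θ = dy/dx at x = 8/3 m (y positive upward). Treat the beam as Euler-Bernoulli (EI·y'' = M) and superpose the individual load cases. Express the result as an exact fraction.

Load 1 — triangular load w₀=3 kN/m (0→w₀ over full span):
  θ_1 = (w₀Lx²/4-w₀L²x/3-w₀x⁴/(24L))/EI = (3·4·(8/3)²/4-3·4²·(8/3)/3-3·(8/3)⁴/(24·4))/100000 = -58/253125 rad
Load 2 — point force P=7 kN at a=8/5 m (b=L-a=12/5):
  θ_2 = -Pa²/(2EI)  [x>a] = -7·(8/5)²/(2·100000) = -7/78125 rad
Load 3 — point force P=19 kN at a=12/5 m (b=L-a=8/5):
  θ_3 = -Pa²/(2EI)  [x>a] = -19·(12/5)²/(2·100000) = -171/312500 rad
Superposition: θ = Σ θ_i = -21919/25312500 rad ≈ -0.000866 rad

θ(8/3) = -21919/25312500 rad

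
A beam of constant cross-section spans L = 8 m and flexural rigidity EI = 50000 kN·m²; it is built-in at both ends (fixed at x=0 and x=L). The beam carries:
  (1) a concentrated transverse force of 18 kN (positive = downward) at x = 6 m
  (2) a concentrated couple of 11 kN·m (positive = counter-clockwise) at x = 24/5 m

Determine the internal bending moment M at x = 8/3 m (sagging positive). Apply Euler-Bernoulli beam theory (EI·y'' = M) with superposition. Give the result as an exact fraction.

Load 1 — point force P=18 kN at a=6 m (b=L-a=2):
  M_1 = Pb²(3a+b)x/L³ - Pab²/L²  [x≤a] = 18·2²·(3·6+2)·(8/3)/8³ - 18·6·2²/8² = 3/4 kN·m
Load 2 — applied couple M₀=11 kN·m at a=24/5 m (b=L-a=16/5):
  M_2 = R_Ax - M_A  [x≤a] with R_A=99/50, M_A=88/25 = (99/50)·(8/3) - (88/25) = 44/25 kN·m
Superposition: M = Σ M_i = 251/100 kN·m ≈ 2.510000 kN·m

M(8/3) = 251/100 kN·m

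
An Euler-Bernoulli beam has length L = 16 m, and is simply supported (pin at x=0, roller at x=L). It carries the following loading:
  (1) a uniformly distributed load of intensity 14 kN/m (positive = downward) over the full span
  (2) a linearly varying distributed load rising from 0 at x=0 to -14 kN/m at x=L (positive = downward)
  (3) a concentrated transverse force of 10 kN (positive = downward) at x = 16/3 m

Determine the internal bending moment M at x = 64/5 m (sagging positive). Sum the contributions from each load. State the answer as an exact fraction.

M(64/5) = 47008/375 kN·m

Load 1 — uniform load w=14 kN/m over full span:
  M_1 = wx(L-x)/2 = 14·(64/5)·(16-(64/5))/2 = 7168/25 kN·m
Load 2 — triangular load w₀=-14 kN/m (0→w₀ over full span):
  M_2 = w₀Lx/6 - w₀x³/(6L) = (-14)·16·(64/5)/6 - (-14)·(64/5)³/(6·16) = -21504/125 kN·m
Load 3 — point force P=10 kN at a=16/3 m (b=L-a=32/3):
  M_3 = Pa(L-x)/L  [x>a] = 10·(16/3)·(16-(64/5))/16 = 32/3 kN·m
Superposition: M = Σ M_i = 47008/375 kN·m ≈ 125.354667 kN·m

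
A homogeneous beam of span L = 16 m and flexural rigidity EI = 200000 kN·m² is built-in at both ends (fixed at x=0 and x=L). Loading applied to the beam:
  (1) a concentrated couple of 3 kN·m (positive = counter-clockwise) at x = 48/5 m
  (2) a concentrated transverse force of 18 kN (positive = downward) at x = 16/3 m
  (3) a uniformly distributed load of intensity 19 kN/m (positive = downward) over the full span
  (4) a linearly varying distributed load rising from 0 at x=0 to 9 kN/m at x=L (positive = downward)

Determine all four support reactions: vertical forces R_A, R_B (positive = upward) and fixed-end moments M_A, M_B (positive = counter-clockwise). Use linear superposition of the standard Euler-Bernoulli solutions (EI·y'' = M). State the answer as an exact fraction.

Load 1 — applied couple M₀=3 kN·m at a=48/5 m (b=L-a=32/5):
  R_A = 6M₀ab/L³ = 6·3·(48/5)·(32/5)/16³ = 27/100 kN
  M_A = M₀b(2a-b)/L² = 3·(32/5)·(2·(48/5)-(32/5))/16² = 24/25 kN·m
  R_B = -6M₀ab/L³ = -6·3·(48/5)·(32/5)/16³ = -27/100 kN
  M_B = M₀a(2b-a)/L² = 3·(48/5)·(2·(32/5)-(48/5))/16² = 9/25 kN·m
Load 2 — point force P=18 kN at a=16/3 m (b=L-a=32/3):
  R_A = Pb²(3a+b)/L³ = 18·(32/3)²·(3·(16/3)+(32/3))/16³ = 40/3 kN
  M_A = Pab²/L² = 18·(16/3)·(32/3)²/16² = 128/3 kN·m
  R_B = Pa²(a+3b)/L³ = 18·(16/3)²·((16/3)+3·(32/3))/16³ = 14/3 kN
  M_B = -Pa²b/L² = -18·(16/3)²·(32/3)/16² = -64/3 kN·m
Load 3 — uniform load w=19 kN/m over full span:
  R_A = wL/2 = 19·16/2 = 152 kN
  M_A = wL²/12 = 19·16²/12 = 1216/3 kN·m
  R_B = wL/2 = 19·16/2 = 152 kN
  M_B = -wL²/12 = -19·16²/12 = -1216/3 kN·m
Load 4 — triangular load w₀=9 kN/m (0→w₀ over full span):
  R_A = 3w₀L/20 = 3·9·16/20 = 108/5 kN
  M_A = w₀L²/30 = 9·16²/30 = 384/5 kN·m
  R_B = 7w₀L/20 = 7·9·16/20 = 252/5 kN
  M_B = -w₀L²/20 = -9·16²/20 = -576/5 kN·m
Superposition: R_A = 56161/300 kN, M_A = 13144/25 kN·m, R_B = 62039/300 kN, M_B = -40613/75 kN·m

R_A = 56161/300 kN, M_A = 13144/25 kN·m, R_B = 62039/300 kN, M_B = -40613/75 kN·m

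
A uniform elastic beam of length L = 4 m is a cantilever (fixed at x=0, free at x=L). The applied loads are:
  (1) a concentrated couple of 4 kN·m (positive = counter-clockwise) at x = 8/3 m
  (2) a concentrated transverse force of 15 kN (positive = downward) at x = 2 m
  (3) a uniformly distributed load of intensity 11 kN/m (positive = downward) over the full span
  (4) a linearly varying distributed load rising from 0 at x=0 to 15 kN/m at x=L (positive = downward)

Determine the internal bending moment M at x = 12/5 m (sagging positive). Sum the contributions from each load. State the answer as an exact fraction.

M(12/5) = -668/25 kN·m

Load 1 — applied couple M₀=4 kN·m at a=8/3 m (b=L-a=4/3):
  M_1 = M₀  [x≤a] = 4 = 4 kN·m
Load 2 — point force P=15 kN at a=2 m (b=L-a=2):
  M_2 = 0  [x>a] = 0 kN·m
Load 3 — uniform load w=11 kN/m over full span:
  M_3 = -w(L-x)²/2 = -11·(4-(12/5))²/2 = -352/25 kN·m
Load 4 — triangular load w₀=15 kN/m (0→w₀ over full span):
  M_4 = w₀Lx/2 - w₀L²/3 - w₀x³/(6L) = 15·4·(12/5)/2 - 15·4²/3 - 15·(12/5)³/(6·4) = -416/25 kN·m
Superposition: M = Σ M_i = -668/25 kN·m ≈ -26.720000 kN·m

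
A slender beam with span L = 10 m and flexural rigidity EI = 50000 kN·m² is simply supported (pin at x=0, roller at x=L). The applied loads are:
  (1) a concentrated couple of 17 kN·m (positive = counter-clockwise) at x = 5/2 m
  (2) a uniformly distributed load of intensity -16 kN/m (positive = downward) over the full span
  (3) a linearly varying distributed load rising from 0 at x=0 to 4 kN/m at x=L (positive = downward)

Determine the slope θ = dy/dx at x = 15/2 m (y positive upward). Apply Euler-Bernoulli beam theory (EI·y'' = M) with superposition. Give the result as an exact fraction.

Load 1 — applied couple M₀=17 kN·m at a=5/2 m (b=L-a=15/2):
  θ_1 = (M₀x²/(2L)-M₀(x-a)+C₁)/EI  [x>a] with C₁=M₀(3b²-L²)/(6L)=935/48 = (17·(15/2)²/(2·10)-17·((15/2)-(5/2))+(935/48))/50000 = -17/48000 rad
Load 2 — uniform load w=-16 kN/m over full span:
  θ_2 = -w(L³-6Lx²+4x³)/(24EI) = -(-16)·(10³-6·10·(15/2)²+4·(15/2)³)/(24·50000) = -11/1200 rad
Load 3 — triangular load w₀=4 kN/m (0→w₀ over full span):
  θ_3 = -w₀(7L⁴-30L²x²+15x⁴)/(360LEI) = -4·(7·10⁴-30·10²·(15/2)²+15·(15/2)⁴)/(360·10·50000) = 1313/1152000 rad
Superposition: θ = Σ θ_i = -1931/230400 rad ≈ -0.008381 rad

θ(15/2) = -1931/230400 rad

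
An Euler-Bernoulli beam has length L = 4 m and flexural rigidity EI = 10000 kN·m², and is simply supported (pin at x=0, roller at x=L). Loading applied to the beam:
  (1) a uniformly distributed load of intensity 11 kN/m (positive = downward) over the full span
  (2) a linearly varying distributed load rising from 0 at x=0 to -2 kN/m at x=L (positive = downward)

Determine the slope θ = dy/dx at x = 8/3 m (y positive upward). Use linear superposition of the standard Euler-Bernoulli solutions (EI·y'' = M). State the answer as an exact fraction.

θ(8/3) = 1963/1518750 rad

Load 1 — uniform load w=11 kN/m over full span:
  θ_1 = -w(L³-6Lx²+4x³)/(24EI) = -11·(4³-6·4·(8/3)²+4·(8/3)³)/(24·10000) = 143/101250 rad
Load 2 — triangular load w₀=-2 kN/m (0→w₀ over full span):
  θ_2 = -w₀(7L⁴-30L²x²+15x⁴)/(360LEI) = -(-2)·(7·4⁴-30·4²·(8/3)²+15·(8/3)⁴)/(360·4·10000) = -91/759375 rad
Superposition: θ = Σ θ_i = 1963/1518750 rad ≈ 0.001293 rad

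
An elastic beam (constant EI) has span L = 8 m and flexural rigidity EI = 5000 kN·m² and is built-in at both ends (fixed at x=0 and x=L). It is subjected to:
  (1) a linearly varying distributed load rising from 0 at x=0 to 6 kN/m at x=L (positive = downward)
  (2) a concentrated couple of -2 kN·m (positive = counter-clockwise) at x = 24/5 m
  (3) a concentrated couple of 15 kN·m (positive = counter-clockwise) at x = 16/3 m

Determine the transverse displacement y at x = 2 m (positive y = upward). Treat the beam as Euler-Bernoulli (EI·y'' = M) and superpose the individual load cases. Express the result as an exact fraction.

y(2) = -331/75000 m

Load 1 — triangular load w₀=6 kN/m (0→w₀ over full span):
  y_1 = -w₀x²(L-x)²(x+2L)/(120LEI) = -6·2²·(8-2)²·(2+2·8)/(120·8·5000) = -81/25000 m
Load 2 — applied couple M₀=-2 kN·m at a=24/5 m (b=L-a=16/5):
  y_2 = (R_Ax³/6 - M_Ax²/2)/EI  [x≤a] with R_A=-9/25, M_A=-16/25 = ((-9/25)·2³/6 - (-16/25)·2²/2)/5000 = 1/6250 m
Load 3 — applied couple M₀=15 kN·m at a=16/3 m (b=L-a=8/3):
  y_3 = (R_Ax³/6 - M_Ax²/2)/EI  [x≤a] with R_A=5/2, M_A=5 = ((5/2)·2³/6 - 5·2²/2)/5000 = -1/750 m
Superposition: y = Σ y_i = -331/75000 m ≈ -0.004413 m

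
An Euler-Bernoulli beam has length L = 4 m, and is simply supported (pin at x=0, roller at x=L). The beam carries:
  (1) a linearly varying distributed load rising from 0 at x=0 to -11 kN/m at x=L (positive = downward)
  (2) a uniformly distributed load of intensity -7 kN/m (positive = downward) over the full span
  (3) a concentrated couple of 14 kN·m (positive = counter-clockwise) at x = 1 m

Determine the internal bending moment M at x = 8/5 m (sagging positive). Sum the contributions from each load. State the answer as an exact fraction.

Load 1 — triangular load w₀=-11 kN/m (0→w₀ over full span):
  M_1 = w₀Lx/6 - w₀x³/(6L) = (-11)·4·(8/5)/6 - (-11)·(8/5)³/(6·4) = -1232/125 kN·m
Load 2 — uniform load w=-7 kN/m over full span:
  M_2 = wx(L-x)/2 = (-7)·(8/5)·(4-(8/5))/2 = -336/25 kN·m
Load 3 — applied couple M₀=14 kN·m at a=1 m (b=L-a=3):
  M_3 = M₀x/L - M₀  [x>a] = 14·(8/5)/4 - 14 = -42/5 kN·m
Superposition: M = Σ M_i = -3962/125 kN·m ≈ -31.696000 kN·m

M(8/5) = -3962/125 kN·m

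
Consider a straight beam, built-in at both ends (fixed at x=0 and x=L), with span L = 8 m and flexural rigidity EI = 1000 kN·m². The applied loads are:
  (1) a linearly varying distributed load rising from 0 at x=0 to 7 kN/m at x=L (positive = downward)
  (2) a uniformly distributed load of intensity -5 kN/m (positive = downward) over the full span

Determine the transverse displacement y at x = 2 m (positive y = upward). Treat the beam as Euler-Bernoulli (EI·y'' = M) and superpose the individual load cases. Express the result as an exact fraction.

y(2) = 111/10000 m

Load 1 — triangular load w₀=7 kN/m (0→w₀ over full span):
  y_1 = -w₀x²(L-x)²(x+2L)/(120LEI) = -7·2²·(8-2)²·(2+2·8)/(120·8·1000) = -189/10000 m
Load 2 — uniform load w=-5 kN/m over full span:
  y_2 = -wx²(L-x)²/(24EI) = -(-5)·2²·(8-2)²/(24·1000) = 3/100 m
Superposition: y = Σ y_i = 111/10000 m ≈ 0.011100 m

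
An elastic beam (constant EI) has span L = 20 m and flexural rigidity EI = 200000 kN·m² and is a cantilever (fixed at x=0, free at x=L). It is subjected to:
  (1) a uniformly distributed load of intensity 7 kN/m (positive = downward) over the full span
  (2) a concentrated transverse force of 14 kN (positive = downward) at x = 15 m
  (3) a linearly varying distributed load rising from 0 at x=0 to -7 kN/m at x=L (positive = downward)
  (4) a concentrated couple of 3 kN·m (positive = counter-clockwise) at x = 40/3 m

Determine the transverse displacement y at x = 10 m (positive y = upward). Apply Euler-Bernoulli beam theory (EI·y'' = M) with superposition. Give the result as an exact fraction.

y(10) = -2677/24000 m

Load 1 — uniform load w=7 kN/m over full span:
  y_1 = -wx²(x²-4Lx+6L²)/(24EI) = -7·10²·(10²-4·20·10+6·20²)/(24·200000) = -119/480 m
Load 2 — point force P=14 kN at a=15 m (b=L-a=5):
  y_2 = -Px²(3a-x)/(6EI)  [x≤a] = -14·10²·(3·15-10)/(6·200000) = -49/1200 m
Load 3 — triangular load w₀=-7 kN/m (0→w₀ over full span):
  y_3 = (w₀Lx³/12-w₀L²x²/6-w₀x⁵/(120L))/EI = ((-7)·20·10³/12-(-7)·20²·10²/6-(-7)·10⁵/(120·20))/200000 = 847/4800 m
Load 4 — applied couple M₀=3 kN·m at a=40/3 m (b=L-a=20/3):
  y_4 = M₀x²/(2EI)  [x≤a] = 3·10²/(2·200000) = 3/4000 m
Superposition: y = Σ y_i = -2677/24000 m ≈ -0.111542 m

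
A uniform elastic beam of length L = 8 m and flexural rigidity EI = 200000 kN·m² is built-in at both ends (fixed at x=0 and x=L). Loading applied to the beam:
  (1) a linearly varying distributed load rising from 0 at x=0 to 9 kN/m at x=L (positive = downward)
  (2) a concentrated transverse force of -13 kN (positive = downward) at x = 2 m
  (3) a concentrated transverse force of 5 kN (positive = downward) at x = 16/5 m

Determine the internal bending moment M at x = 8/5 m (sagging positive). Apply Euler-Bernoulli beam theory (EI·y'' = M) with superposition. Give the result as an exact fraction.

Load 1 — triangular load w₀=9 kN/m (0→w₀ over full span):
  M_1 = 3w₀Lx/20 - w₀L²/30 - w₀x³/(6L) = 3·9·8·(8/5)/20 - 9·8²/30 - 9·(8/5)³/(6·8) = -336/125 kN·m
Load 2 — point force P=-13 kN at a=2 m (b=L-a=6):
  M_2 = Pb²(3a+b)x/L³ - Pab²/L²  [x≤a] = (-13)·6²·(3·2+6)·(8/5)/8³ - (-13)·2·6²/8² = -117/40 kN·m
Load 3 — point force P=5 kN at a=16/5 m (b=L-a=24/5):
  M_3 = Pb²(3a+b)x/L³ - Pab²/L²  [x≤a] = 5·(24/5)²·(3·(16/5)+(24/5))·(8/5)/8³ - 5·(16/5)·(24/5)²/8² = -72/125 kN·m
Superposition: M = Σ M_i = -6189/1000 kN·m ≈ -6.189000 kN·m

M(8/5) = -6189/1000 kN·m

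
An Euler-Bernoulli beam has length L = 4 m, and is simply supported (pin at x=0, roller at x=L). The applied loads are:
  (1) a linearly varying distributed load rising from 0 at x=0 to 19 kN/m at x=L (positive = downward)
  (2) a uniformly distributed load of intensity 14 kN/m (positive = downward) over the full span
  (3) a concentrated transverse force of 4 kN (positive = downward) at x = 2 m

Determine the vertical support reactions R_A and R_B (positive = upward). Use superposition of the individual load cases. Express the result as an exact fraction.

R_A = 128/3 kN, R_B = 166/3 kN

Load 1 — triangular load w₀=19 kN/m (0→w₀ over full span):
  R_A = w₀L/6 = 19·4/6 = 38/3 kN
  R_B = w₀L/3 = 19·4/3 = 76/3 kN
Load 2 — uniform load w=14 kN/m over full span:
  R_A = wL/2 = 14·4/2 = 28 kN
  R_B = wL/2 = 14·4/2 = 28 kN
Load 3 — point force P=4 kN at a=2 m (b=L-a=2):
  R_A = Pb/L = 4·2/4 = 2 kN
  R_B = Pa/L = 4·2/4 = 2 kN
Superposition: R_A = 128/3 kN, R_B = 166/3 kN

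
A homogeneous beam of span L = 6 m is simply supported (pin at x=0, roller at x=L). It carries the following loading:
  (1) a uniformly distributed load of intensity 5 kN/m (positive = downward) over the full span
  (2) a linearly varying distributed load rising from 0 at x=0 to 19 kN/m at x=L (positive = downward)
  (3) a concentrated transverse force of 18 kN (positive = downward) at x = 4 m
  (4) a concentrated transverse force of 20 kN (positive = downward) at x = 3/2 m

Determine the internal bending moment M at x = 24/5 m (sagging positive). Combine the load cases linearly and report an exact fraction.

Load 1 — uniform load w=5 kN/m over full span:
  M_1 = wx(L-x)/2 = 5·(24/5)·(6-(24/5))/2 = 72/5 kN·m
Load 2 — triangular load w₀=19 kN/m (0→w₀ over full span):
  M_2 = w₀Lx/6 - w₀x³/(6L) = 19·6·(24/5)/6 - 19·(24/5)³/(6·6) = 4104/125 kN·m
Load 3 — point force P=18 kN at a=4 m (b=L-a=2):
  M_3 = Pa(L-x)/L  [x>a] = 18·4·(6-(24/5))/6 = 72/5 kN·m
Load 4 — point force P=20 kN at a=3/2 m (b=L-a=9/2):
  M_4 = Pa(L-x)/L  [x>a] = 20·(3/2)·(6-(24/5))/6 = 6 kN·m
Superposition: M = Σ M_i = 8454/125 kN·m ≈ 67.632000 kN·m

M(24/5) = 8454/125 kN·m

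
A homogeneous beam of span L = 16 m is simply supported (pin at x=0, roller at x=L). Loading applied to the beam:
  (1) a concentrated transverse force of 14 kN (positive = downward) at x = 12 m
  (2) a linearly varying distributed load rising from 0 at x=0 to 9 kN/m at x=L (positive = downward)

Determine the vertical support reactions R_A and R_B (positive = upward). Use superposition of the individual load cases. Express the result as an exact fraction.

R_A = 55/2 kN, R_B = 117/2 kN

Load 1 — point force P=14 kN at a=12 m (b=L-a=4):
  R_A = Pb/L = 14·4/16 = 7/2 kN
  R_B = Pa/L = 14·12/16 = 21/2 kN
Load 2 — triangular load w₀=9 kN/m (0→w₀ over full span):
  R_A = w₀L/6 = 9·16/6 = 24 kN
  R_B = w₀L/3 = 9·16/3 = 48 kN
Superposition: R_A = 55/2 kN, R_B = 117/2 kN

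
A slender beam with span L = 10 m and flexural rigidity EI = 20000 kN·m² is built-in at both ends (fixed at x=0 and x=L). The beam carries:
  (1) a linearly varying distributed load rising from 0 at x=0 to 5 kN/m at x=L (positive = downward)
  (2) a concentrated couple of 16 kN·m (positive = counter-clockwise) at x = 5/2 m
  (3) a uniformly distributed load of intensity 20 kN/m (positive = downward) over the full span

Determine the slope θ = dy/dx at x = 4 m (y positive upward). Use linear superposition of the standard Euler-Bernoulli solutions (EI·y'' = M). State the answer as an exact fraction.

θ(4) = -14/3125 rad

Load 1 — triangular load w₀=5 kN/m (0→w₀ over full span):
  θ_1 = -w₀(2x(L-x)(L-2x)(x+2L)+x²(L-x)²)/(120LEI) = -5·(2·4·(10-4)·(10-2·4)·(4+2·10)+4²·(10-4)²)/(120·10·20000) = -3/5000 rad
Load 2 — applied couple M₀=16 kN·m at a=5/2 m (b=L-a=15/2):
  θ_2 = (R_Ax²/2 - M_Ax - M₀(x-a))/EI  [x>a] with R_A=9/5, M_A=-3 = ((9/5)·4²/2 - (-3)·4 - 16·(4-(5/2)))/20000 = 3/25000 rad
Load 3 — uniform load w=20 kN/m over full span:
  θ_3 = -wx(L-x)(L-2x)/(12EI) = -20·4·(10-4)·(10-2·4)/(12·20000) = -1/250 rad
Superposition: θ = Σ θ_i = -14/3125 rad ≈ -0.004480 rad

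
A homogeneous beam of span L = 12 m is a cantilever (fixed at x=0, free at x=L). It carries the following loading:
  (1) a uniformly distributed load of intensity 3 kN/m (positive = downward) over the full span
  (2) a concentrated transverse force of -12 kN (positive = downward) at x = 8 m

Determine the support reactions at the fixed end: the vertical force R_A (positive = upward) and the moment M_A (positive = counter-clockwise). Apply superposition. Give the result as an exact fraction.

Load 1 — uniform load w=3 kN/m over full span:
  R_A = wL = 3·12 = 36 kN
  M_A = wL²/2 = 3·12²/2 = 216 kN·m
Load 2 — point force P=-12 kN at a=8 m (b=L-a=4):
  R_A = P = (-12) = -12 kN
  M_A = Pa = (-12)·8 = -96 kN·m
Superposition: R_A = 24 kN, M_A = 120 kN·m

R_A = 24 kN, M_A = 120 kN·m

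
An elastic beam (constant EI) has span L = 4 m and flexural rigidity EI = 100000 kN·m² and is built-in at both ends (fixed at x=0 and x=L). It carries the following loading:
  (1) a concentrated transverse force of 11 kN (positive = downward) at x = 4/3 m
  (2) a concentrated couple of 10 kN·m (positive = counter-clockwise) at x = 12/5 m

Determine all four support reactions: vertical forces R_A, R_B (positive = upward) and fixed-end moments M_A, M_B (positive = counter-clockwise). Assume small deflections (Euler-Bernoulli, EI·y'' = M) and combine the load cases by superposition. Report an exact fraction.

R_A = 1586/135 kN, M_A = 1312/135 kN·m, R_B = -101/135 kN, M_B = -278/135 kN·m

Load 1 — point force P=11 kN at a=4/3 m (b=L-a=8/3):
  R_A = Pb²(3a+b)/L³ = 11·(8/3)²·(3·(4/3)+(8/3))/4³ = 220/27 kN
  M_A = Pab²/L² = 11·(4/3)·(8/3)²/4² = 176/27 kN·m
  R_B = Pa²(a+3b)/L³ = 11·(4/3)²·((4/3)+3·(8/3))/4³ = 77/27 kN
  M_B = -Pa²b/L² = -11·(4/3)²·(8/3)/4² = -88/27 kN·m
Load 2 — applied couple M₀=10 kN·m at a=12/5 m (b=L-a=8/5):
  R_A = 6M₀ab/L³ = 6·10·(12/5)·(8/5)/4³ = 18/5 kN
  M_A = M₀b(2a-b)/L² = 10·(8/5)·(2·(12/5)-(8/5))/4² = 16/5 kN·m
  R_B = -6M₀ab/L³ = -6·10·(12/5)·(8/5)/4³ = -18/5 kN
  M_B = M₀a(2b-a)/L² = 10·(12/5)·(2·(8/5)-(12/5))/4² = 6/5 kN·m
Superposition: R_A = 1586/135 kN, M_A = 1312/135 kN·m, R_B = -101/135 kN, M_B = -278/135 kN·m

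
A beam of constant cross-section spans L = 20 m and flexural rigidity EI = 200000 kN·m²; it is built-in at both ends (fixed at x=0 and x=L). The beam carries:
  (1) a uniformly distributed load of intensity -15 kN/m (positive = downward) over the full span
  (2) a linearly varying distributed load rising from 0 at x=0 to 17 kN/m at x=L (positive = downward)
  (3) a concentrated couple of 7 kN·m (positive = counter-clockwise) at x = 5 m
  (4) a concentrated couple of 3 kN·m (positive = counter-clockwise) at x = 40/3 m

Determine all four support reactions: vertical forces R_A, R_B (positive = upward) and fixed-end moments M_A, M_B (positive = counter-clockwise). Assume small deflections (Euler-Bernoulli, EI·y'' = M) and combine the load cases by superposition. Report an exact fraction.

R_A = -3149/32 kN, M_A = -13135/48 kN·m, R_B = -1011/32 kN, M_B = 2595/16 kN·m

Load 1 — uniform load w=-15 kN/m over full span:
  R_A = wL/2 = (-15)·20/2 = -150 kN
  M_A = wL²/12 = (-15)·20²/12 = -500 kN·m
  R_B = wL/2 = (-15)·20/2 = -150 kN
  M_B = -wL²/12 = -(-15)·20²/12 = 500 kN·m
Load 2 — triangular load w₀=17 kN/m (0→w₀ over full span):
  R_A = 3w₀L/20 = 3·17·20/20 = 51 kN
  M_A = w₀L²/30 = 17·20²/30 = 680/3 kN·m
  R_B = 7w₀L/20 = 7·17·20/20 = 119 kN
  M_B = -w₀L²/20 = -17·20²/20 = -340 kN·m
Load 3 — applied couple M₀=7 kN·m at a=5 m (b=L-a=15):
  R_A = 6M₀ab/L³ = 6·7·5·15/20³ = 63/160 kN
  M_A = M₀b(2a-b)/L² = 7·15·(2·5-15)/20² = -21/16 kN·m
  R_B = -6M₀ab/L³ = -6·7·5·15/20³ = -63/160 kN
  M_B = M₀a(2b-a)/L² = 7·5·(2·15-5)/20² = 35/16 kN·m
Load 4 — applied couple M₀=3 kN·m at a=40/3 m (b=L-a=20/3):
  R_A = 6M₀ab/L³ = 6·3·(40/3)·(20/3)/20³ = 1/5 kN
  M_A = M₀b(2a-b)/L² = 3·(20/3)·(2·(40/3)-(20/3))/20² = 1 kN·m
  R_B = -6M₀ab/L³ = -6·3·(40/3)·(20/3)/20³ = -1/5 kN
  M_B = M₀a(2b-a)/L² = 3·(40/3)·(2·(20/3)-(40/3))/20² = 0 kN·m
Superposition: R_A = -3149/32 kN, M_A = -13135/48 kN·m, R_B = -1011/32 kN, M_B = 2595/16 kN·m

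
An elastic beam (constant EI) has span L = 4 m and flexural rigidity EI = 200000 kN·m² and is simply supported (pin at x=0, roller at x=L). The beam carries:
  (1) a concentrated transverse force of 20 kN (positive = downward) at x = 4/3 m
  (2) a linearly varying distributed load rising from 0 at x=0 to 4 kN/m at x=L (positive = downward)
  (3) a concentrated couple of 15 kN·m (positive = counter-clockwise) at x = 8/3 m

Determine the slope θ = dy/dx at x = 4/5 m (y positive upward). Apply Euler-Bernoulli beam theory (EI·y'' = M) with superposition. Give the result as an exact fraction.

θ(4/5) = -635207/5062500000 rad

Load 1 — point force P=20 kN at a=4/3 m (b=L-a=8/3):
  θ_1 = -Pb(L²-b²-3x²)/(6LEI)  [x≤a] = -20·(8/3)·(4²-(8/3)²-3·(4/5)²)/(6·4·200000) = -98/1265625 rad
Load 2 — triangular load w₀=4 kN/m (0→w₀ over full span):
  θ_2 = -w₀(7L⁴-30L²x²+15x⁴)/(360LEI) = -4·(7·4⁴-30·4²·(4/5)²+15·(4/5)⁴)/(360·4·200000) = -364/17578125 rad
Load 3 — applied couple M₀=15 kN·m at a=8/3 m (b=L-a=4/3):
  θ_3 = (M₀x²/(2L)+C₁)/EI  [x≤a] with C₁=M₀(3b²-L²)/(6L)=-20/3 = (15·(4/5)²/(2·4)+(-20/3))/200000 = -41/1500000 rad
Superposition: θ = Σ θ_i = -635207/5062500000 rad ≈ -0.000125 rad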